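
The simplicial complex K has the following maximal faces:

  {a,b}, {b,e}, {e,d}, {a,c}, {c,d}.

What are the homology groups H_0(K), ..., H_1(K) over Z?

H_0 = Z,  H_1 = Z.

Fix the vertex order a < b < c < d < e and write every simplex with vertices in increasing order. Then dim K = 1 and the simplices of K are:

  0-simplices (5): a, b, c, d, e
  1-simplices (5): ab, ac, be, cd, de

Hence C_0 ≅ Z^5, C_1 ≅ Z^5.

The boundary map ∂_1: C_1 → C_0 maps an edge to its endpoints' difference, ∂[p,q] = q − p.
As a 5×5 matrix over Z this has rank 4, with invariant factors (1,1,1,1).

Now H_k = ker ∂_k / im ∂_{k+1}, so:

  H_0: rank C_0 − rank ∂_1 = 5 − 4 = 1, and the invariant factors of ∂_1 are all 1, so H_0 = Z.
  H_1: rank ker ∂_1 − rank ∂_2 = (5 − 4) − 0 = 1, and there is no ∂_2, so H_1 = Z.

(K is a triangulation of the circle S^1.)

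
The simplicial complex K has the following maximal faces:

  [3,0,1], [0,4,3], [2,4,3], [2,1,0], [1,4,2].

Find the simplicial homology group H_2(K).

H_2 = 0.

Take the total order 0 < 1 < 2 < 3 < 4 on the vertex set. Then K (dimension 2) consists of the simplices:

  0-simplices (5): [0], [1], [2], [3], [4]
  1-simplices (10): [0,1], [0,2], [0,3], [0,4], [1,2], [1,3], [1,4], [2,3], [2,4], [3,4]
  2-simplices (5): [0,1,2], [0,1,3], [0,3,4], [1,2,4], [2,3,4]

Hence C_0 ≅ Z^5, C_1 ≅ Z^10, C_2 ≅ Z^5.

The boundary map ∂_1: C_1 → C_0 sends each edge [p,q] (with p < q) to q − p.
The resulting 5×10 matrix has rank 4, and its Smith normal form has invariant factors (1,1,1,1).

Boundary ∂_2: C_2 → C_1 sends each 2-simplex [p,q,r] to [q,r] − [p,r] + [p,q]. For instance
  ∂[0,3,4] = [3,4] − [0,4] + [0,3],
  ∂[0,1,2] = [1,2] − [0,2] + [0,1].
The resulting 10×5 matrix has rank 5, and its Smith normal form has invariant factors (1,1,1,1,1).

Computing H_k = (kernel of ∂_k) / (image of ∂_{k+1}):

  H_2: rank ker ∂_2 − rank ∂_3 = (5 − 5) − 0 = 0, and there is no ∂_3, so H_2 = 0.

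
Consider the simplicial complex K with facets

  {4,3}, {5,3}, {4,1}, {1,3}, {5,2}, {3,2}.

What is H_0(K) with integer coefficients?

H_0 ≅ Z.

Fix the vertex order 1 < 2 < 3 < 4 < 5 and write every simplex with vertices in increasing order. Then dim K = 1 and the simplices of K are:

  0-simplices (5): [1], [2], [3], [4], [5]
  1-simplices (6): [1,3], [1,4], [2,3], [2,5], [3,4], [3,5]

giving chain groups C_0 ≅ Z^5, C_1 ≅ Z^6.

Boundary ∂_1: C_1 → C_0 sends each edge [p,q] (with p < q) to q − p. For instance
  ∂[3,5] = [5] − [3].
As a 5×6 matrix over Z this has rank 4, with invariant factors (1,1,1,1).

Reading off H_k = ker ∂_k / im ∂_{k+1}:

  H_0: rank C_0 − rank ∂_1 = 5 − 4 = 1, and the invariant factors of ∂_1 are all 1, so H_0 ≅ Z.

(K is a triangulation of a wedge of 2 circles.)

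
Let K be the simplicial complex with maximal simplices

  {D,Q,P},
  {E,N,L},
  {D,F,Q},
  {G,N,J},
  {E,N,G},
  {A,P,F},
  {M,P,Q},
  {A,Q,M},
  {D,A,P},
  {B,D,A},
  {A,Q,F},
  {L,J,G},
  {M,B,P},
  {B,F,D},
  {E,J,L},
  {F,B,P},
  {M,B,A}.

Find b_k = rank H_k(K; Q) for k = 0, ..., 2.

K has 12 vertices, 28 edges, 17 triangles.
rank ∂_0 = 0, rank ∂_1 = 10 ⇒ b_0 = 12 − 0 − 10 = 2; all invariant factors of ∂_1 are 1 so no torsion. So H_0 ≅ Z^2.
rank ∂_1 = 10, rank ∂_2 = 17 ⇒ b_1 = 28 − 10 − 17 = 1; ∂_2 has invariant factor(s) [2] giving torsion. So H_1 ≅ Z ⊕ Z/2.
rank ∂_2 = 17, rank ∂_3 = 0 ⇒ b_2 = 17 − 17 − 0 = 0. So H_2 ≅ 0.

b_0 = 2, b_1 = 1, b_2 = 0.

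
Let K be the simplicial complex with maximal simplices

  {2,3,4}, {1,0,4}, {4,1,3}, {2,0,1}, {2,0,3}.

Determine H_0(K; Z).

H_0 ≅ Z.

We work with the vertex ordering 0 < 1 < 2 < 3 < 4. The simplices of K, each written with vertices in increasing order, are:

  0-simplices (5): [0], [1], [2], [3], [4]
  1-simplices (10): [0,1], [0,2], [0,3], [0,4], [1,2], [1,3], [1,4], [2,3], [2,4], [3,4]
  2-simplices (5): [0,1,2], [0,1,4], [0,2,3], [1,3,4], [2,3,4]

so the chain groups are C_0 ≅ Z^5, C_1 ≅ Z^10, C_2 ≅ Z^5.

The boundary map ∂_1: C_1 → C_0 is given by ∂[p,q] = [q] − [p]. For instance
  ∂[3,4] = [4] − [3].
The resulting 5×10 matrix has rank 4, and its Smith normal form has invariant factors (1,1,1,1).

The boundary map ∂_2: C_2 → C_1 sends each 2-simplex [p,q,r] to [q,r] − [p,r] + [p,q]. For instance
  ∂[0,2,3] = [2,3] − [0,3] + [0,2],
  ∂[0,1,2] = [1,2] − [0,2] + [0,1].
The 10×5 boundary matrix has rank 5 and Smith normal form diag(1,1,1,1,1).

Reading off H_k = ker ∂_k / im ∂_{k+1}:

  H_0: rank C_0 − rank ∂_1 = 5 − 4 = 1, and the invariant factors of ∂_1 are all 1, so H_0 ≅ Z.

(K is a triangulation of the Möbius band.)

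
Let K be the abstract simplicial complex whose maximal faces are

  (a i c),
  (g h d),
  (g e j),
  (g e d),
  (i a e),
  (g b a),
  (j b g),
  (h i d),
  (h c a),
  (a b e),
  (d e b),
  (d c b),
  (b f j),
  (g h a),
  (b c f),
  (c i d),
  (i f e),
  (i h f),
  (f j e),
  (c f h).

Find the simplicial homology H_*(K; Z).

Order the vertices as a < b < c < d < e < f < g < h < i < j. Listing each simplex with vertices in this order, K has dimension 2 with simplices:

  0-simplices (10): a, b, c, d, e, f, g, h, i, j
  1-simplices (30): ab, ac, ae, ag, ah, ai, bc, bd, be, bf, bg, bj, cd, cf, ch, ci, de, dg, dh, di, ef, eg, ei, ej, fh, fi, fj, gh, gj, hi
  2-simplices (20): abe, abg, ach, aci, aei, agh, bcd, bcf, bde, bfj, bgj, cdi, cfh, deg, dgh, dhi, efi, efj, egj, fhi

giving chain groups C_0 ≅ Z^10, C_1 ≅ Z^30, C_2 ≅ Z^20.

Boundary ∂_1: C_1 → C_0 sends each edge [p,q] (with p < q) to q − p. For instance
  ∂cd = d − c.
The 10×30 boundary matrix has rank 9 and Smith normal form diag(1,1,1,1,1,1,1,1,1).

∂_2: C_2 → C_1 maps a triangle to the signed sum of its edges. For instance
  ∂aei = ei − ai + ae,
  ∂bde = de − be + bd.
The resulting 30×20 matrix has rank 20, and its Smith normal form has invariant factors (1,1,1,1,1,1,1,1,1,1,1,1,1,1,1,1,1,1,1,2).

Computing H_k = (kernel of ∂_k) / (image of ∂_{k+1}):

  H_0: rank C_0 − rank ∂_1 = 10 − 9 = 1, and the invariant factors of ∂_1 are all 1, so H_0 = Z.
  H_1: rank ker ∂_1 − rank ∂_2 = (30 − 9) − 20 = 1, and ∂_2 has invariant factor 2 > 1, so H_1 = Z ⊕ Z_2.
  H_2: rank ker ∂_2 − rank ∂_3 = (20 − 20) − 0 = 0, and there is no ∂_3, so H_2 = 0.

H_0 ≅ Z,  H_1 ≅ Z ⊕ Z_2,  H_2 = 0.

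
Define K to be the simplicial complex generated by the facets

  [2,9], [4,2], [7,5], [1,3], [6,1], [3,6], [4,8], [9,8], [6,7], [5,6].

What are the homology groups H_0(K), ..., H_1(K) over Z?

H_0 = Z^2,  H_1 = Z^3.

We work with the vertex ordering 1 < 2 < 3 < 4 < 5 < 6 < 7 < 8 < 9. The simplices of K, each written with vertices in increasing order, are:

  0-simplices (9): [1], [2], [3], [4], [5], [6], [7], [8], [9]
  1-simplices (10): [1,3], [1,6], [2,4], [2,9], [3,6], [4,8], [5,6], [5,7], [6,7], [8,9]

Hence C_0 ≅ Z^9, C_1 ≅ Z^10.

∂_1: C_1 → C_0 sends each edge [p,q] (with p < q) to q − p. For instance
  ∂[4,8] = [8] − [4].
This gives a 9×10 integer matrix of rank 7; reducing to Smith normal form yields diagonal entries (1,1,1,1,1,1,1).

From H_k ≅ ker(∂_k) / im(∂_{k+1}) we obtain:

  H_0: rank C_0 − rank ∂_1 = 9 − 7 = 2, and the invariant factors of ∂_1 are all 1, so H_0 ≅ Z^2.
  H_1: rank ker ∂_1 − rank ∂_2 = (10 − 7) − 0 = 3, and there is no ∂_2, so H_1 ≅ Z^3.

(K is a triangulation of the disjoint union of a wedge of 2 circles and the circle S^1.)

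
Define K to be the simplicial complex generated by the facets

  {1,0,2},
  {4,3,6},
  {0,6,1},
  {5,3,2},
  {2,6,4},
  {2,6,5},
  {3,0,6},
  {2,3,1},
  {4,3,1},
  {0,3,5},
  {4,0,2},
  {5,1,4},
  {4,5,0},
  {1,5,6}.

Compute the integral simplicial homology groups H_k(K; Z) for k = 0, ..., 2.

H_0 ≅ Z,  H_1 ≅ Z^2,  H_2 ≅ Z.

We work with the vertex ordering 0 < 1 < 2 < 3 < 4 < 5 < 6. The simplices of K, each written with vertices in increasing order, are:

  0-simplices (7): [0], [1], [2], [3], [4], [5], [6]
  1-simplices (21): [0,1], [0,2], [0,3], [0,4], [0,5], [0,6], [1,2], [1,3], [1,4], [1,5], [1,6], [2,3], [2,4], [2,5], [2,6], [3,4], [3,5], [3,6], [4,5], [4,6], [5,6]
  2-simplices (14): [0,1,2], [0,1,6], [0,2,4], [0,3,5], [0,3,6], [0,4,5], [1,2,3], [1,3,4], [1,4,5], [1,5,6], [2,3,5], [2,4,6], [2,5,6], [3,4,6]

so the chain groups are C_0 ≅ Z^7, C_1 ≅ Z^21, C_2 ≅ Z^14.

∂_1: C_1 → C_0 is given by ∂[p,q] = [q] − [p]. For instance
  ∂[2,5] = [5] − [2].
The 7×21 boundary matrix has rank 6 and Smith normal form diag(1,1,1,1,1,1).

Boundary ∂_2: C_2 → C_1 maps a triangle to the signed sum of its edges. For instance
  ∂[2,5,6] = [5,6] − [2,6] + [2,5],
  ∂[1,4,5] = [4,5] − [1,5] + [1,4].
The 21×14 boundary matrix has rank 13 and Smith normal form diag(1,1,1,1,1,1,1,1,1,1,1,1,1).

Reading off H_k = ker ∂_k / im ∂_{k+1}:

  H_0: rank C_0 − rank ∂_1 = 7 − 6 = 1, and the invariant factors of ∂_1 are all 1, so H_0 ≅ Z.
  H_1: rank ker ∂_1 − rank ∂_2 = (21 − 6) − 13 = 2, and the invariant factors of ∂_2 are all 1, so H_1 ≅ Z^2.
  H_2: rank ker ∂_2 − rank ∂_3 = (14 − 13) − 0 = 1, and there is no ∂_3, so H_2 ≅ Z.

As a check, the Euler characteristic is 7 − 21 + 14 = 0, which agrees with 1 − 2 + 1 = 0.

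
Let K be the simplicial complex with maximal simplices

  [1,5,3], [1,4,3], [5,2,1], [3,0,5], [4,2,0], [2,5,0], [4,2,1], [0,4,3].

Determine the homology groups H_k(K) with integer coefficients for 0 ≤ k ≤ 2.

We work with the vertex ordering 0 < 1 < 2 < 3 < 4 < 5. The simplices of K, each written with vertices in increasing order, are:

  0-simplices (6): [0], [1], [2], [3], [4], [5]
  1-simplices (12): [0,2], [0,3], [0,4], [0,5], [1,2], [1,3], [1,4], [1,5], [2,4], [2,5], [3,4], [3,5]
  2-simplices (8): [0,2,4], [0,2,5], [0,3,4], [0,3,5], [1,2,4], [1,2,5], [1,3,4], [1,3,5]

Hence C_0 ≅ Z^6, C_1 ≅ Z^12, C_2 ≅ Z^8.

Boundary ∂_1: C_1 → C_0 is given by ∂[p,q] = [q] − [p]. For instance
  ∂[0,4] = [4] − [0].
As a 6×12 matrix over Z this has rank 5, with invariant factors (1,1,1,1,1).

The boundary map ∂_2: C_2 → C_1 maps a triangle to the signed sum of its edges. For instance
  ∂[1,3,5] = [3,5] − [1,5] + [1,3],
  ∂[0,3,5] = [3,5] − [0,5] + [0,3].
As a 12×8 matrix over Z this has rank 7, with invariant factors (1,1,1,1,1,1,1).

Computing H_k = (kernel of ∂_k) / (image of ∂_{k+1}):

  H_0: rank C_0 − rank ∂_1 = 6 − 5 = 1, and the invariant factors of ∂_1 are all 1, so H_0 ≅ Z.
  H_1: rank ker ∂_1 − rank ∂_2 = (12 − 5) − 7 = 0, and the invariant factors of ∂_2 are all 1, so H_1 ≅ 0.
  H_2: rank ker ∂_2 − rank ∂_3 = (8 − 7) − 0 = 1, and there is no ∂_3, so H_2 ≅ Z.

H_0 = Z,  H_1 = 0,  H_2 = Z.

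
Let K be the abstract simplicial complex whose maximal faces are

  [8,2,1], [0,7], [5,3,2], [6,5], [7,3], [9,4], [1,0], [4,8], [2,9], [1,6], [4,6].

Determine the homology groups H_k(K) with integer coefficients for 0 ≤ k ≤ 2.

H_0 ≅ Z,  H_1 ≅ Z^4,  H_2 = 0.

Order the vertices as 0 < 1 < 2 < 3 < 4 < 5 < 6 < 7 < 8 < 9. Listing each simplex with vertices in this order, K has dimension 2 with simplices:

  0-simplices (10): [0], [1], [2], [3], [4], [5], [6], [7], [8], [9]
  1-simplices (15): [0,1], [0,7], [1,2], [1,6], [1,8], [2,3], [2,5], [2,8], [2,9], [3,5], [3,7], [4,6], [4,8], [4,9], [5,6]
  2-simplices (2): [1,2,8], [2,3,5]

so the chain groups are C_0 ≅ Z^10, C_1 ≅ Z^15, C_2 ≅ Z^2.

∂_1: C_1 → C_0 sends each edge [p,q] (with p < q) to q − p.
The 10×15 boundary matrix has rank 9 and Smith normal form diag(1,1,1,1,1,1,1,1,1).

∂_2: C_2 → C_1 maps a triangle to the signed sum of its edges. For instance
  ∂[1,2,8] = [2,8] − [1,8] + [1,2],
  ∂[2,3,5] = [3,5] − [2,5] + [2,3].
The resulting 15×2 matrix has rank 2, and its Smith normal form has invariant factors (1,1).

Now H_k = ker ∂_k / im ∂_{k+1}, so:

  H_0: rank C_0 − rank ∂_1 = 10 − 9 = 1, and the invariant factors of ∂_1 are all 1, so H_0 = Z.
  H_1: rank ker ∂_1 − rank ∂_2 = (15 − 9) − 2 = 4, and the invariant factors of ∂_2 are all 1, so H_1 = Z^4.
  H_2: rank ker ∂_2 − rank ∂_3 = (2 − 2) − 0 = 0, and there is no ∂_3, so H_2 = 0.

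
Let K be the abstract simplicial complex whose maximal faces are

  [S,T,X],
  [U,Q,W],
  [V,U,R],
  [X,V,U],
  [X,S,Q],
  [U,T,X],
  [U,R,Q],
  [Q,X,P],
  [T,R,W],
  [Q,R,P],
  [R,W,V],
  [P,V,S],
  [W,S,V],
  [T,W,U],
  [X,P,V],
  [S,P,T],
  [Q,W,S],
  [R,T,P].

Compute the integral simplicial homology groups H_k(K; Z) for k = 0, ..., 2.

H_0 ≅ Z,  H_1 ≅ Z ⊕ Z/2,  H_2 = 0.

Order the vertices as P < Q < R < S < T < U < V < W < X. Listing each simplex with vertices in this order, K has dimension 2 with simplices:

  0-simplices (9): P, Q, R, S, T, U, V, W, X
  1-simplices (27): PQ, PR, PS, PT, PV, PX, QR, QS, QU, QW, QX, RT, RU, RV, RW, ST, SV, SW, SX, TU, TW, TX, UV, UW, UX, VW, VX
  2-simplices (18): PQR, PQX, PRT, PST, PSV, PVX, QRU, QSW, QSX, QUW, RTW, RUV, RVW, STX, SVW, TUW, TUX, UVX

Hence C_0 ≅ Z^9, C_1 ≅ Z^27, C_2 ≅ Z^18.

The boundary map ∂_1: C_1 → C_0 sends each edge [p,q] (with p < q) to q − p.
This gives a 9×27 integer matrix of rank 8; reducing to Smith normal form yields diagonal entries (1,1,1,1,1,1,1,1).

∂_2: C_2 → C_1 sends each 2-simplex [p,q,r] to [q,r] − [p,r] + [p,q]. For instance
  ∂RVW = VW − RW + RV,
  ∂RUV = UV − RV + RU.
The resulting 27×18 matrix has rank 18, and its Smith normal form has invariant factors (1,1,1,1,1,1,1,1,1,1,1,1,1,1,1,1,1,2).

Now H_k = ker ∂_k / im ∂_{k+1}, so:

  H_0: rank C_0 − rank ∂_1 = 9 − 8 = 1, and the invariant factors of ∂_1 are all 1, so H_0 = Z.
  H_1: rank ker ∂_1 − rank ∂_2 = (27 − 8) − 18 = 1, and ∂_2 has invariant factor 2 > 1, so H_1 = Z ⊕ Z/2.
  H_2: rank ker ∂_2 − rank ∂_3 = (18 − 18) − 0 = 0, and there is no ∂_3, so H_2 = 0.

(K is a triangulation of the Klein bottle.)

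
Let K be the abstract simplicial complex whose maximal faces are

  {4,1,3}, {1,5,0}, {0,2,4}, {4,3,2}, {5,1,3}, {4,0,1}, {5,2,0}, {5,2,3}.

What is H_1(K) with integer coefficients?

Take the total order 0 < 1 < 2 < 3 < 4 < 5 on the vertex set. Then K (dimension 2) consists of the simplices:

  0-simplices (6): [0], [1], [2], [3], [4], [5]
  1-simplices (12): [0,1], [0,2], [0,4], [0,5], [1,3], [1,4], [1,5], [2,3], [2,4], [2,5], [3,4], [3,5]
  2-simplices (8): [0,1,4], [0,1,5], [0,2,4], [0,2,5], [1,3,4], [1,3,5], [2,3,4], [2,3,5]

so the chain groups are C_0 ≅ Z^6, C_1 ≅ Z^12, C_2 ≅ Z^8.

∂_1: C_1 → C_0 sends each edge [p,q] (with p < q) to q − p. For instance
  ∂[3,5] = [5] − [3].
As a 6×12 matrix over Z this has rank 5, with invariant factors (1,1,1,1,1).

The boundary map ∂_2: C_2 → C_1 acts by ∂[p,q,r] = [q,r] − [p,r] + [p,q]. For instance
  ∂[0,2,5] = [2,5] − [0,5] + [0,2],
  ∂[1,3,4] = [3,4] − [1,4] + [1,3].
As a 12×8 matrix over Z this has rank 7, with invariant factors (1,1,1,1,1,1,1).

Reading off H_k = ker ∂_k / im ∂_{k+1}:

  H_1: rank ker ∂_1 − rank ∂_2 = (12 − 5) − 7 = 0, and the invariant factors of ∂_2 are all 1, so H_1 ≅ 0.

(K is a triangulation of the 2-sphere S^2.)

H_1 = 0.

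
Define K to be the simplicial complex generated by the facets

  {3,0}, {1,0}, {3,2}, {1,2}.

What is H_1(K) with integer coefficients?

Take the total order 0 < 1 < 2 < 3 on the vertex set. Then K (dimension 1) consists of the simplices:

  0-simplices (4): [0], [1], [2], [3]
  1-simplices (4): [0,1], [0,3], [1,2], [2,3]

giving chain groups C_0 ≅ Z^4, C_1 ≅ Z^4.

Boundary ∂_1: C_1 → C_0 sends each edge [p,q] (with p < q) to q − p.
The 4×4 boundary matrix has rank 3 and Smith normal form diag(1,1,1).

Reading off H_k = ker ∂_k / im ∂_{k+1}:

  H_1: rank ker ∂_1 − rank ∂_2 = (4 − 3) − 0 = 1, and there is no ∂_2, so H_1 = Z.

H_1 ≅ Z.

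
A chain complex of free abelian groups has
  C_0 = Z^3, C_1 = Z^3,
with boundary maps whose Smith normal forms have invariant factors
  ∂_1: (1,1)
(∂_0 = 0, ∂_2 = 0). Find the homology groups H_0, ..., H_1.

H_0: b_0 = 3 − 0 − 2 = 1; torsion from ∂_1 factors > 1: none. So H_0 = Z.
H_1: b_1 = 3 − 2 − 0 = 1; torsion from ∂_2 factors > 1: none. So H_1 = Z.

H_0 = Z,  H_1 = Z.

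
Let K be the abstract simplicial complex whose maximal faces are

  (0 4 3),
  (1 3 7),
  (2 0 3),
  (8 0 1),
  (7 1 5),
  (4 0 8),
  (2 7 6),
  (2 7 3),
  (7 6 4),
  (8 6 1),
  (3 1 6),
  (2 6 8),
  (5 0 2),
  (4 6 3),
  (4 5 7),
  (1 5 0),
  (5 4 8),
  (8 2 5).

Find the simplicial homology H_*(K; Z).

We work with the vertex ordering 0 < 1 < 2 < 3 < 4 < 5 < 6 < 7 < 8. The simplices of K, each written with vertices in increasing order, are:

  0-simplices (9): [0], [1], [2], [3], [4], [5], [6], [7], [8]
  1-simplices (27): (27 of them)
  2-simplices (18): [0,1,5], [0,1,8], [0,2,3], [0,2,5], [0,3,4], [0,4,8], [1,3,6], [1,3,7], [1,5,7], [1,6,8], [2,3,7], [2,5,8], [2,6,7], [2,6,8], [3,4,6], [4,5,7], [4,5,8], [4,6,7]

so the chain groups are C_0 ≅ Z^9, C_1 ≅ Z^27, C_2 ≅ Z^18.

Boundary ∂_1: C_1 → C_0 sends each edge [p,q] (with p < q) to q − p. For instance
  ∂[3,4] = [4] − [3].
The 9×27 boundary matrix has rank 8 and Smith normal form diag(1,1,1,1,1,1,1,1).

Boundary ∂_2: C_2 → C_1 maps a triangle to the signed sum of its edges. For instance
  ∂[1,5,7] = [5,7] − [1,7] + [1,5],
  ∂[2,6,8] = [6,8] − [2,8] + [2,6].
The resulting 27×18 matrix has rank 18, and its Smith normal form has invariant factors (1,1,1,1,1,1,1,1,1,1,1,1,1,1,1,1,1,2).

Computing H_k = (kernel of ∂_k) / (image of ∂_{k+1}):

  H_0: rank C_0 − rank ∂_1 = 9 − 8 = 1, and the invariant factors of ∂_1 are all 1, so H_0 = Z.
  H_1: rank ker ∂_1 − rank ∂_2 = (27 − 8) − 18 = 1, and ∂_2 has invariant factor 2 > 1, so H_1 = Z ⊕ Z/2.
  H_2: rank ker ∂_2 − rank ∂_3 = (18 − 18) − 0 = 0, and there is no ∂_3, so H_2 = 0.

(K is a triangulation of the Klein bottle.)

H_0 = Z,  H_1 = Z ⊕ Z/2,  H_2 = 0.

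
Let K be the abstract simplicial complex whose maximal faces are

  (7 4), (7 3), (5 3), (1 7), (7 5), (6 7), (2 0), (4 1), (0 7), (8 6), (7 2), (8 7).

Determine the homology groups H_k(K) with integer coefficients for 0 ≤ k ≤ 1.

Order the vertices as 0 < 1 < 2 < 3 < 4 < 5 < 6 < 7 < 8. Listing each simplex with vertices in this order, K has dimension 1 with simplices:

  0-simplices (9): [0], [1], [2], [3], [4], [5], [6], [7], [8]
  1-simplices (12): [0,2], [0,7], [1,4], [1,7], [2,7], [3,5], [3,7], [4,7], [5,7], [6,7], [6,8], [7,8]

so the chain groups are C_0 ≅ Z^9, C_1 ≅ Z^12.

The boundary map ∂_1: C_1 → C_0 is given by ∂[p,q] = [q] − [p]. For instance
  ∂[5,7] = [7] − [5].
The 9×12 boundary matrix has rank 8 and Smith normal form diag(1,1,1,1,1,1,1,1).

From H_k ≅ ker(∂_k) / im(∂_{k+1}) we obtain:

  H_0: rank C_0 − rank ∂_1 = 9 − 8 = 1, and the invariant factors of ∂_1 are all 1, so H_0 = Z.
  H_1: rank ker ∂_1 − rank ∂_2 = (12 − 8) − 0 = 4, and there is no ∂_2, so H_1 = Z^4.

As a check, the Euler characteristic is 9 − 12 = -3, which agrees with 1 − 4 = -3.

H_0 = Z,  H_1 = Z^4.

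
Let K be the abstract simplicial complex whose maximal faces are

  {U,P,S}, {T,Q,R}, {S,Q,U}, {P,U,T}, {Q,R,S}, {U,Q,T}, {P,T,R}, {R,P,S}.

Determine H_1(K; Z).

H_1 = 0.

Fix the vertex order P < Q < R < S < T < U and write every simplex with vertices in increasing order. Then dim K = 2 and the simplices of K are:

  0-simplices (6): P, Q, R, S, T, U
  1-simplices (12): PR, PS, PT, PU, QR, QS, QT, QU, RS, RT, SU, TU
  2-simplices (8): PRS, PRT, PSU, PTU, QRS, QRT, QSU, QTU

so the chain groups are C_0 ≅ Z^6, C_1 ≅ Z^12, C_2 ≅ Z^8.

∂_1: C_1 → C_0 sends each edge [p,q] (with p < q) to q − p. For instance
  ∂QR = R − Q.
As a 6×12 matrix over Z this has rank 5, with invariant factors (1,1,1,1,1).

Boundary ∂_2: C_2 → C_1 maps a triangle to the signed sum of its edges. For instance
  ∂QTU = TU − QU + QT,
  ∂PRT = RT − PT + PR.
As a 12×8 matrix over Z this has rank 7, with invariant factors (1,1,1,1,1,1,1).

From H_k ≅ ker(∂_k) / im(∂_{k+1}) we obtain:

  H_1: rank ker ∂_1 − rank ∂_2 = (12 − 5) − 7 = 0, and the invariant factors of ∂_2 are all 1, so H_1 = 0.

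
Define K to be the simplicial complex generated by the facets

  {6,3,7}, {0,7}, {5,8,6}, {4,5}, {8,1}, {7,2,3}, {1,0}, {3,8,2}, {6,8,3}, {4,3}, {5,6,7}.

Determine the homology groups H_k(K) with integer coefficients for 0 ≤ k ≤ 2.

Fix the vertex order 0 < 1 < 2 < 3 < 4 < 5 < 6 < 7 < 8 and write every simplex with vertices in increasing order. Then dim K = 2 and the simplices of K are:

  0-simplices (9): [0], [1], [2], [3], [4], [5], [6], [7], [8]
  1-simplices (16): [0,1], [0,7], [1,8], [2,3], [2,7], [2,8], [3,4], [3,6], [3,7], [3,8], [4,5], [5,6], [5,7], [5,8], [6,7], [6,8]
  2-simplices (6): [2,3,7], [2,3,8], [3,6,7], [3,6,8], [5,6,7], [5,6,8]

so the chain groups are C_0 ≅ Z^9, C_1 ≅ Z^16, C_2 ≅ Z^6.

∂_1: C_1 → C_0 sends each edge [p,q] (with p < q) to q − p.
This gives a 9×16 integer matrix of rank 8; reducing to Smith normal form yields diagonal entries (1,1,1,1,1,1,1,1).

∂_2: C_2 → C_1 acts by ∂[p,q,r] = [q,r] − [p,r] + [p,q]. For instance
  ∂[5,6,8] = [6,8] − [5,8] + [5,6],
  ∂[5,6,7] = [6,7] − [5,7] + [5,6].
This gives a 16×6 integer matrix of rank 6; reducing to Smith normal form yields diagonal entries (1,1,1,1,1,1).

Now H_k = ker ∂_k / im ∂_{k+1}, so:

  H_0: rank C_0 − rank ∂_1 = 9 − 8 = 1, and the invariant factors of ∂_1 are all 1, so H_0 = Z.
  H_1: rank ker ∂_1 − rank ∂_2 = (16 − 8) − 6 = 2, and the invariant factors of ∂_2 are all 1, so H_1 = Z^2.
  H_2: rank ker ∂_2 − rank ∂_3 = (6 − 6) − 0 = 0, and there is no ∂_3, so H_2 = 0.

H_0 ≅ Z,  H_1 ≅ Z^2,  H_2 = 0.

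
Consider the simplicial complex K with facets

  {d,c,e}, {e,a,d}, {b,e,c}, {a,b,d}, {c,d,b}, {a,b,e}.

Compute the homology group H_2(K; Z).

We work with the vertex ordering a < b < c < d < e. The simplices of K, each written with vertices in increasing order, are:

  0-simplices (5): a, b, c, d, e
  1-simplices (9): ab, ad, ae, bc, bd, be, cd, ce, de
  2-simplices (6): abd, abe, ade, bcd, bce, cde

giving chain groups C_0 ≅ Z^5, C_1 ≅ Z^9, C_2 ≅ Z^6.

Boundary ∂_1: C_1 → C_0 is given by ∂[p,q] = [q] − [p]. For instance
  ∂cd = d − c.
The resulting 5×9 matrix has rank 4, and its Smith normal form has invariant factors (1,1,1,1).

∂_2: C_2 → C_1 maps a triangle to the signed sum of its edges. For instance
  ∂cde = de − ce + cd,
  ∂ade = de − ae + ad.
This gives a 9×6 integer matrix of rank 5; reducing to Smith normal form yields diagonal entries (1,1,1,1,1).

Computing H_k = (kernel of ∂_k) / (image of ∂_{k+1}):

  H_2: rank ker ∂_2 − rank ∂_3 = (6 − 5) − 0 = 1, and there is no ∂_3, so H_2 = Z.

H_2 ≅ Z.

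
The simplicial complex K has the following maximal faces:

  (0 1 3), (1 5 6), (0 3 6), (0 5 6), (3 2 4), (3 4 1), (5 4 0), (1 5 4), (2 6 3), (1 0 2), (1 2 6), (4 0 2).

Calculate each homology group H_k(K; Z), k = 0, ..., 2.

Take the total order 0 < 1 < 2 < 3 < 4 < 5 < 6 on the vertex set. Then K (dimension 2) consists of the simplices:

  0-simplices (7): [0], [1], [2], [3], [4], [5], [6]
  1-simplices (18): [0,1], [0,2], [0,3], [0,4], [0,5], [0,6], [1,2], [1,3], [1,4], [1,5], [1,6], [2,3], [2,4], [2,6], [3,4], [3,6], [4,5], [5,6]
  2-simplices (12): [0,1,2], [0,1,3], [0,2,4], [0,3,6], [0,4,5], [0,5,6], [1,2,6], [1,3,4], [1,4,5], [1,5,6], [2,3,4], [2,3,6]

Hence C_0 ≅ Z^7, C_1 ≅ Z^18, C_2 ≅ Z^12.

Boundary ∂_1: C_1 → C_0 sends each edge [p,q] (with p < q) to q − p. For instance
  ∂[5,6] = [6] − [5].
As a 7×18 matrix over Z this has rank 6, with invariant factors (1,1,1,1,1,1).

Boundary ∂_2: C_2 → C_1 maps a triangle to the signed sum of its edges. For instance
  ∂[1,4,5] = [4,5] − [1,5] + [1,4],
  ∂[1,2,6] = [2,6] − [1,6] + [1,2].
The resulting 18×12 matrix has rank 12, and its Smith normal form has invariant factors (1,1,1,1,1,1,1,1,1,1,1,2).

From H_k ≅ ker(∂_k) / im(∂_{k+1}) we obtain:

  H_0: rank C_0 − rank ∂_1 = 7 − 6 = 1, and the invariant factors of ∂_1 are all 1, so H_0 ≅ Z.
  H_1: rank ker ∂_1 − rank ∂_2 = (18 − 6) − 12 = 0, and ∂_2 has invariant factor 2 > 1, so H_1 ≅ Z/2.
  H_2: rank ker ∂_2 − rank ∂_3 = (12 − 12) − 0 = 0, and there is no ∂_3, so H_2 ≅ 0.

H_0 = Z,  H_1 = Z/2,  H_2 = 0.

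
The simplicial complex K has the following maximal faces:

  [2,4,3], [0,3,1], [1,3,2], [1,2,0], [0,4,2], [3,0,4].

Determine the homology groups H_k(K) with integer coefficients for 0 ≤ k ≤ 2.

H_0 ≅ Z,  H_1 = 0,  H_2 ≅ Z.

Order the vertices as 0 < 1 < 2 < 3 < 4. Listing each simplex with vertices in this order, K has dimension 2 with simplices:

  0-simplices (5): [0], [1], [2], [3], [4]
  1-simplices (9): [0,1], [0,2], [0,3], [0,4], [1,2], [1,3], [2,3], [2,4], [3,4]
  2-simplices (6): [0,1,2], [0,1,3], [0,2,4], [0,3,4], [1,2,3], [2,3,4]

Hence C_0 ≅ Z^5, C_1 ≅ Z^9, C_2 ≅ Z^6.

∂_1: C_1 → C_0 sends each edge [p,q] (with p < q) to q − p. For instance
  ∂[0,4] = [4] − [0].
The resulting 5×9 matrix has rank 4, and its Smith normal form has invariant factors (1,1,1,1).

∂_2: C_2 → C_1 sends each 2-simplex [p,q,r] to [q,r] − [p,r] + [p,q]. For instance
  ∂[0,2,4] = [2,4] − [0,4] + [0,2],
  ∂[0,3,4] = [3,4] − [0,4] + [0,3].
The 9×6 boundary matrix has rank 5 and Smith normal form diag(1,1,1,1,1).

Now H_k = ker ∂_k / im ∂_{k+1}, so:

  H_0: rank C_0 − rank ∂_1 = 5 − 4 = 1, and the invariant factors of ∂_1 are all 1, so H_0 = Z.
  H_1: rank ker ∂_1 − rank ∂_2 = (9 − 4) − 5 = 0, and the invariant factors of ∂_2 are all 1, so H_1 = 0.
  H_2: rank ker ∂_2 − rank ∂_3 = (6 − 5) − 0 = 1, and there is no ∂_3, so H_2 = Z.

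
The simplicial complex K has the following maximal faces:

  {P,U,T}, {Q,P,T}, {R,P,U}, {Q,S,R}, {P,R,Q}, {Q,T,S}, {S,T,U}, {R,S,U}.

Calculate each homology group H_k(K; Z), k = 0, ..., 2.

Order the vertices as P < Q < R < S < T < U. Listing each simplex with vertices in this order, K has dimension 2 with simplices:

  0-simplices (6): P, Q, R, S, T, U
  1-simplices (12): PQ, PR, PT, PU, QR, QS, QT, RS, RU, ST, SU, TU
  2-simplices (8): PQR, PQT, PRU, PTU, QRS, QST, RSU, STU

giving chain groups C_0 ≅ Z^6, C_1 ≅ Z^12, C_2 ≅ Z^8.

Boundary ∂_1: C_1 → C_0 is given by ∂[p,q] = [q] − [p].
The resulting 6×12 matrix has rank 5, and its Smith normal form has invariant factors (1,1,1,1,1).

∂_2: C_2 → C_1 acts by ∂[p,q,r] = [q,r] − [p,r] + [p,q]. For instance
  ∂PQT = QT − PT + PQ,
  ∂PQR = QR − PR + PQ.
The 12×8 boundary matrix has rank 7 and Smith normal form diag(1,1,1,1,1,1,1).

From H_k ≅ ker(∂_k) / im(∂_{k+1}) we obtain:

  H_0: rank C_0 − rank ∂_1 = 6 − 5 = 1, and the invariant factors of ∂_1 are all 1, so H_0 = Z.
  H_1: rank ker ∂_1 − rank ∂_2 = (12 − 5) − 7 = 0, and the invariant factors of ∂_2 are all 1, so H_1 = 0.
  H_2: rank ker ∂_2 − rank ∂_3 = (8 − 7) − 0 = 1, and there is no ∂_3, so H_2 = Z.

H_0 ≅ Z,  H_1 = 0,  H_2 ≅ Z.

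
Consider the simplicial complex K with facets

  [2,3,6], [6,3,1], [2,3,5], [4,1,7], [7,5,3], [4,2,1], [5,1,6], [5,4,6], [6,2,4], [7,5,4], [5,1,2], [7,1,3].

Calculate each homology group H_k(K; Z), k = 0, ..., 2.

H_0 = Z,  H_1 = Z/2Z,  H_2 = 0.

K has 7 vertices, 18 edges, 12 triangles.
rank ∂_0 = 0, rank ∂_1 = 6 ⇒ b_0 = 7 − 0 − 6 = 1; all invariant factors of ∂_1 are 1 so no torsion. So H_0 ≅ Z.
rank ∂_1 = 6, rank ∂_2 = 12 ⇒ b_1 = 18 − 6 − 12 = 0; ∂_2 has invariant factor(s) [2] giving torsion. So H_1 ≅ Z/2Z.
rank ∂_2 = 12, rank ∂_3 = 0 ⇒ b_2 = 12 − 12 − 0 = 0. So H_2 ≅ 0.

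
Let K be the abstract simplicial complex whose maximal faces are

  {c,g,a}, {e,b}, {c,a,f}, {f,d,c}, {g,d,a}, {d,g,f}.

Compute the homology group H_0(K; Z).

We work with the vertex ordering a < b < c < d < e < f < g. The simplices of K, each written with vertices in increasing order, are:

  0-simplices (7): a, b, c, d, e, f, g
  1-simplices (11): ac, ad, af, ag, be, cd, cf, cg, df, dg, fg
  2-simplices (5): acf, acg, adg, cdf, dfg

so the chain groups are C_0 ≅ Z^7, C_1 ≅ Z^11, C_2 ≅ Z^5.

∂_1: C_1 → C_0 is given by ∂[p,q] = [q] − [p].
The resulting 7×11 matrix has rank 5, and its Smith normal form has invariant factors (1,1,1,1,1).

The boundary map ∂_2: C_2 → C_1 sends each 2-simplex [p,q,r] to [q,r] − [p,r] + [p,q]. For instance
  ∂adg = dg − ag + ad,
  ∂dfg = fg − dg + df.
This gives a 11×5 integer matrix of rank 5; reducing to Smith normal form yields diagonal entries (1,1,1,1,1).

Computing H_k = (kernel of ∂_k) / (image of ∂_{k+1}):

  H_0: rank C_0 − rank ∂_1 = 7 − 5 = 2, and the invariant factors of ∂_1 are all 1, so H_0 ≅ Z^2.

H_0 = Z^2.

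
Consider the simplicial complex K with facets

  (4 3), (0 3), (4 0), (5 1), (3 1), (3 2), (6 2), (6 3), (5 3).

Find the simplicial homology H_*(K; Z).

H_0 ≅ Z,  H_1 ≅ Z^3.

Fix the vertex order 0 < 1 < 2 < 3 < 4 < 5 < 6 and write every simplex with vertices in increasing order. Then dim K = 1 and the simplices of K are:

  0-simplices (7): [0], [1], [2], [3], [4], [5], [6]
  1-simplices (9): [0,3], [0,4], [1,3], [1,5], [2,3], [2,6], [3,4], [3,5], [3,6]

Hence C_0 ≅ Z^7, C_1 ≅ Z^9.

Boundary ∂_1: C_1 → C_0 is given by ∂[p,q] = [q] − [p]. For instance
  ∂[0,4] = [4] − [0].
This gives a 7×9 integer matrix of rank 6; reducing to Smith normal form yields diagonal entries (1,1,1,1,1,1).

Reading off H_k = ker ∂_k / im ∂_{k+1}:

  H_0: rank C_0 − rank ∂_1 = 7 − 6 = 1, and the invariant factors of ∂_1 are all 1, so H_0 = Z.
  H_1: rank ker ∂_1 − rank ∂_2 = (9 − 6) − 0 = 3, and there is no ∂_2, so H_1 = Z^3.

(K is a triangulation of a wedge of 3 circles.)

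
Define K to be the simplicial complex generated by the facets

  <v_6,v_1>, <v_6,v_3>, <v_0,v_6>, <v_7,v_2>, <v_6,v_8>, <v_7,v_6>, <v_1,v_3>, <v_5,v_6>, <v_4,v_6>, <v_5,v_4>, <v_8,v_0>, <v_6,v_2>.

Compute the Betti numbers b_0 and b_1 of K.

b_0 = 1, b_1 = 4.

Take the total order v_0 < v_1 < v_2 < v_3 < v_4 < v_5 < v_6 < v_7 < v_8 on the vertex set. Then K (dimension 1) consists of the simplices:

  0-simplices (9): [v_0], [v_1], [v_2], [v_3], [v_4], [v_5], [v_6], [v_7], [v_8]
  1-simplices (12): [v_0,v_6], [v_0,v_8], [v_1,v_3], [v_1,v_6], [v_2,v_6], [v_2,v_7], [v_3,v_6], [v_4,v_5], [v_4,v_6], [v_5,v_6], [v_6,v_7], [v_6,v_8]

so the chain groups are C_0 ≅ Z^9, C_1 ≅ Z^12.

Boundary ∂_1: C_1 → C_0 maps an edge to its endpoints' difference, ∂[p,q] = q − p. For instance
  ∂[v_2,v_7] = [v_7] − [v_2].
As a 9×12 matrix over Z this has rank 8, with invariant factors (1,1,1,1,1,1,1,1).

Computing H_k = (kernel of ∂_k) / (image of ∂_{k+1}):

  H_0: rank C_0 − rank ∂_1 = 9 − 8 = 1, and the invariant factors of ∂_1 are all 1, so H_0 = Z.
  H_1: rank ker ∂_1 − rank ∂_2 = (12 − 8) − 0 = 4, and there is no ∂_2, so H_1 = Z^4.

(K is a triangulation of a wedge of 4 circles.)

Hence the Betti numbers are b_0 = 1, b_1 = 4.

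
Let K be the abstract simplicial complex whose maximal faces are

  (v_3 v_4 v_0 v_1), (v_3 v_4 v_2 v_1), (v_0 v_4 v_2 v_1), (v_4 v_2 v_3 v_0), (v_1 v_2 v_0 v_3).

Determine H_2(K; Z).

K has 5 vertices, 10 edges, 10 triangles, 5 3-simplices.
rank ∂_2 = 6, rank ∂_3 = 4 ⇒ b_2 = 10 − 6 − 4 = 0; all invariant factors of ∂_3 are 1 so no torsion. So H_2 ≅ 0.

H_2 = 0.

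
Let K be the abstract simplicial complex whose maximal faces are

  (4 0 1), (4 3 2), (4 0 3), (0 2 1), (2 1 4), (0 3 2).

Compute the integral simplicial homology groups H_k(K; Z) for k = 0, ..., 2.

H_0 = Z,  H_1 = 0,  H_2 = Z.

Fix the vertex order 0 < 1 < 2 < 3 < 4 and write every simplex with vertices in increasing order. Then dim K = 2 and the simplices of K are:

  0-simplices (5): [0], [1], [2], [3], [4]
  1-simplices (9): [0,1], [0,2], [0,3], [0,4], [1,2], [1,4], [2,3], [2,4], [3,4]
  2-simplices (6): [0,1,2], [0,1,4], [0,2,3], [0,3,4], [1,2,4], [2,3,4]

Hence C_0 ≅ Z^5, C_1 ≅ Z^9, C_2 ≅ Z^6.

∂_1: C_1 → C_0 is given by ∂[p,q] = [q] − [p]. For instance
  ∂[1,4] = [4] − [1].
This gives a 5×9 integer matrix of rank 4; reducing to Smith normal form yields diagonal entries (1,1,1,1).

∂_2: C_2 → C_1 maps a triangle to the signed sum of its edges. For instance
  ∂[0,1,4] = [1,4] − [0,4] + [0,1],
  ∂[0,3,4] = [3,4] − [0,4] + [0,3].
As a 9×6 matrix over Z this has rank 5, with invariant factors (1,1,1,1,1).

From H_k ≅ ker(∂_k) / im(∂_{k+1}) we obtain:

  H_0: rank C_0 − rank ∂_1 = 5 − 4 = 1, and the invariant factors of ∂_1 are all 1, so H_0 ≅ Z.
  H_1: rank ker ∂_1 − rank ∂_2 = (9 − 4) − 5 = 0, and the invariant factors of ∂_2 are all 1, so H_1 ≅ 0.
  H_2: rank ker ∂_2 − rank ∂_3 = (6 − 5) − 0 = 1, and there is no ∂_3, so H_2 ≅ Z.

As a check, the Euler characteristic is 5 − 9 + 6 = 2, which agrees with 1 − 0 + 1 = 2.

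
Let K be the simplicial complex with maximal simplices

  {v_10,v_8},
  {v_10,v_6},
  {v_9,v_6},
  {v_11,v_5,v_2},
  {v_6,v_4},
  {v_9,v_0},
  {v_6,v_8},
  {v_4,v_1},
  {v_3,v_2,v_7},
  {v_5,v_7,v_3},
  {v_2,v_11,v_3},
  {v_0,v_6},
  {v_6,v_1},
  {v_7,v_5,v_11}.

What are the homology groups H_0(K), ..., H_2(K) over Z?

H_0 ≅ Z^2,  H_1 ≅ Z^4,  H_2 = 0.

Take the total order v_0 < v_1 < v_2 < v_3 < v_4 < v_5 < v_6 < v_7 < v_8 < v_9 < v_10 < v_11 on the vertex set. Then K (dimension 2) consists of the simplices:

  0-simplices (12): [v_0], [v_1], [v_2], [v_3], [v_4], [v_5], [v_6], [v_7], [v_8], [v_9], [v_10], [v_11]
  1-simplices (19): (19 of them)
  2-simplices (5): [v_2,v_3,v_7], [v_2,v_3,v_11], [v_2,v_5,v_11], [v_3,v_5,v_7], [v_5,v_7,v_11]

giving chain groups C_0 ≅ Z^12, C_1 ≅ Z^19, C_2 ≅ Z^5.

Boundary ∂_1: C_1 → C_0 is given by ∂[p,q] = [q] − [p]. For instance
  ∂[v_6,v_8] = [v_8] − [v_6].
This gives a 12×19 integer matrix of rank 10; reducing to Smith normal form yields diagonal entries (1,1,1,1,1,1,1,1,1,1).

∂_2: C_2 → C_1 sends each 2-simplex [p,q,r] to [q,r] − [p,r] + [p,q]. For instance
  ∂[v_2,v_3,v_11] = [v_3,v_11] − [v_2,v_11] + [v_2,v_3],
  ∂[v_5,v_7,v_11] = [v_7,v_11] − [v_5,v_11] + [v_5,v_7].
This gives a 19×5 integer matrix of rank 5; reducing to Smith normal form yields diagonal entries (1,1,1,1,1).

Reading off H_k = ker ∂_k / im ∂_{k+1}:

  H_0: rank C_0 − rank ∂_1 = 12 − 10 = 2, and the invariant factors of ∂_1 are all 1, so H_0 = Z^2.
  H_1: rank ker ∂_1 − rank ∂_2 = (19 − 10) − 5 = 4, and the invariant factors of ∂_2 are all 1, so H_1 = Z^4.
  H_2: rank ker ∂_2 − rank ∂_3 = (5 − 5) − 0 = 0, and there is no ∂_3, so H_2 = 0.

As a check, the Euler characteristic is 12 − 19 + 5 = -2, which agrees with 2 − 4 + 0 = -2.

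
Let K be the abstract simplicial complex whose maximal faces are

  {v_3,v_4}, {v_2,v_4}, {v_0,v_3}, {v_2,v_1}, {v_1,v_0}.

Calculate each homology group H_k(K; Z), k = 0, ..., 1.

Order the vertices as v_0 < v_1 < v_2 < v_3 < v_4. Listing each simplex with vertices in this order, K has dimension 1 with simplices:

  0-simplices (5): [v_0], [v_1], [v_2], [v_3], [v_4]
  1-simplices (5): [v_0,v_1], [v_0,v_3], [v_1,v_2], [v_2,v_4], [v_3,v_4]

giving chain groups C_0 ≅ Z^5, C_1 ≅ Z^5.

The boundary map ∂_1: C_1 → C_0 maps an edge to its endpoints' difference, ∂[p,q] = q − p. For instance
  ∂[v_0,v_3] = [v_3] − [v_0].
The 5×5 boundary matrix has rank 4 and Smith normal form diag(1,1,1,1).

Reading off H_k = ker ∂_k / im ∂_{k+1}:

  H_0: rank C_0 − rank ∂_1 = 5 − 4 = 1, and the invariant factors of ∂_1 are all 1, so H_0 = Z.
  H_1: rank ker ∂_1 − rank ∂_2 = (5 − 4) − 0 = 1, and there is no ∂_2, so H_1 = Z.

As a check, the Euler characteristic is 5 − 5 = 0, which agrees with 1 − 1 = 0.

H_0 = Z,  H_1 = Z.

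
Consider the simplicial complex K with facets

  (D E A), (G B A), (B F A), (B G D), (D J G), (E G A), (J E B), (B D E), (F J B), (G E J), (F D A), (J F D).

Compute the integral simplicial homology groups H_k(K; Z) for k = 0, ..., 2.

H_0 ≅ Z,  H_1 ≅ Z/2Z,  H_2 = 0.

K has 7 vertices, 18 edges, 12 triangles.
rank ∂_0 = 0, rank ∂_1 = 6 ⇒ b_0 = 7 − 0 − 6 = 1; all invariant factors of ∂_1 are 1 so no torsion. So H_0 = Z.
rank ∂_1 = 6, rank ∂_2 = 12 ⇒ b_1 = 18 − 6 − 12 = 0; ∂_2 has invariant factor(s) [2] giving torsion. So H_1 = Z/2Z.
rank ∂_2 = 12, rank ∂_3 = 0 ⇒ b_2 = 12 − 12 − 0 = 0. So H_2 = 0.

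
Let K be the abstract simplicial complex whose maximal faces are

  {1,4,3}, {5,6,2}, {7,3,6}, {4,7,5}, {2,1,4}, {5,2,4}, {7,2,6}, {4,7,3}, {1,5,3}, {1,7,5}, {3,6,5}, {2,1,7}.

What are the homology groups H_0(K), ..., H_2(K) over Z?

We work with the vertex ordering 1 < 2 < 3 < 4 < 5 < 6 < 7. The simplices of K, each written with vertices in increasing order, are:

  0-simplices (7): [1], [2], [3], [4], [5], [6], [7]
  1-simplices (18): [1,2], [1,3], [1,4], [1,5], [1,7], [2,4], [2,5], [2,6], [2,7], [3,4], [3,5], [3,6], [3,7], [4,5], [4,7], [5,6], [5,7], [6,7]
  2-simplices (12): [1,2,4], [1,2,7], [1,3,4], [1,3,5], [1,5,7], [2,4,5], [2,5,6], [2,6,7], [3,4,7], [3,5,6], [3,6,7], [4,5,7]

giving chain groups C_0 ≅ Z^7, C_1 ≅ Z^18, C_2 ≅ Z^12.

∂_1: C_1 → C_0 is given by ∂[p,q] = [q] − [p].
The 7×18 boundary matrix has rank 6 and Smith normal form diag(1,1,1,1,1,1).

∂_2: C_2 → C_1 acts by ∂[p,q,r] = [q,r] − [p,r] + [p,q]. For instance
  ∂[2,6,7] = [6,7] − [2,7] + [2,6],
  ∂[2,5,6] = [5,6] − [2,6] + [2,5].
The 18×12 boundary matrix has rank 12 and Smith normal form diag(1,1,1,1,1,1,1,1,1,1,1,2).

Reading off H_k = ker ∂_k / im ∂_{k+1}:

  H_0: rank C_0 − rank ∂_1 = 7 − 6 = 1, and the invariant factors of ∂_1 are all 1, so H_0 = Z.
  H_1: rank ker ∂_1 − rank ∂_2 = (18 − 6) − 12 = 0, and ∂_2 has invariant factor 2 > 1, so H_1 = Z/2.
  H_2: rank ker ∂_2 − rank ∂_3 = (12 − 12) − 0 = 0, and there is no ∂_3, so H_2 = 0.

H_0 ≅ Z,  H_1 ≅ Z/2,  H_2 = 0.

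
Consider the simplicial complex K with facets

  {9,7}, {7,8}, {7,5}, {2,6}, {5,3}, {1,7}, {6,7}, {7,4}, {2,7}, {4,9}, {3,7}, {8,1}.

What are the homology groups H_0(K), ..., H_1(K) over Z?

We work with the vertex ordering 1 < 2 < 3 < 4 < 5 < 6 < 7 < 8 < 9. The simplices of K, each written with vertices in increasing order, are:

  0-simplices (9): [1], [2], [3], [4], [5], [6], [7], [8], [9]
  1-simplices (12): [1,7], [1,8], [2,6], [2,7], [3,5], [3,7], [4,7], [4,9], [5,7], [6,7], [7,8], [7,9]

Hence C_0 ≅ Z^9, C_1 ≅ Z^12.

∂_1: C_1 → C_0 maps an edge to its endpoints' difference, ∂[p,q] = q − p. For instance
  ∂[4,7] = [7] − [4].
The resulting 9×12 matrix has rank 8, and its Smith normal form has invariant factors (1,1,1,1,1,1,1,1).

Now H_k = ker ∂_k / im ∂_{k+1}, so:

  H_0: rank C_0 − rank ∂_1 = 9 − 8 = 1, and the invariant factors of ∂_1 are all 1, so H_0 = Z.
  H_1: rank ker ∂_1 − rank ∂_2 = (12 − 8) − 0 = 4, and there is no ∂_2, so H_1 = Z^4.

(K is a triangulation of a wedge of 4 circles.)

H_0 ≅ Z,  H_1 ≅ Z^4.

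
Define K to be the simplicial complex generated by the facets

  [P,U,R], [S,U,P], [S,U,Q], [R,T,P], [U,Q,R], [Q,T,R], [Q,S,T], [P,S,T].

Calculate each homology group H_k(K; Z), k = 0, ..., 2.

Order the vertices as P < Q < R < S < T < U. Listing each simplex with vertices in this order, K has dimension 2 with simplices:

  0-simplices (6): P, Q, R, S, T, U
  1-simplices (12): PR, PS, PT, PU, QR, QS, QT, QU, RT, RU, ST, SU
  2-simplices (8): PRT, PRU, PST, PSU, QRT, QRU, QST, QSU

Hence C_0 ≅ Z^6, C_1 ≅ Z^12, C_2 ≅ Z^8.

∂_1: C_1 → C_0 is given by ∂[p,q] = [q] − [p]. For instance
  ∂QU = U − Q.
As a 6×12 matrix over Z this has rank 5, with invariant factors (1,1,1,1,1).

Boundary ∂_2: C_2 → C_1 maps a triangle to the signed sum of its edges. For instance
  ∂PRT = RT − PT + PR,
  ∂QST = ST − QT + QS.
This gives a 12×8 integer matrix of rank 7; reducing to Smith normal form yields diagonal entries (1,1,1,1,1,1,1).

Reading off H_k = ker ∂_k / im ∂_{k+1}:

  H_0: rank C_0 − rank ∂_1 = 6 − 5 = 1, and the invariant factors of ∂_1 are all 1, so H_0 ≅ Z.
  H_1: rank ker ∂_1 − rank ∂_2 = (12 − 5) − 7 = 0, and the invariant factors of ∂_2 are all 1, so H_1 ≅ 0.
  H_2: rank ker ∂_2 − rank ∂_3 = (8 − 7) − 0 = 1, and there is no ∂_3, so H_2 ≅ Z.

H_0 = Z,  H_1 = 0,  H_2 = Z.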